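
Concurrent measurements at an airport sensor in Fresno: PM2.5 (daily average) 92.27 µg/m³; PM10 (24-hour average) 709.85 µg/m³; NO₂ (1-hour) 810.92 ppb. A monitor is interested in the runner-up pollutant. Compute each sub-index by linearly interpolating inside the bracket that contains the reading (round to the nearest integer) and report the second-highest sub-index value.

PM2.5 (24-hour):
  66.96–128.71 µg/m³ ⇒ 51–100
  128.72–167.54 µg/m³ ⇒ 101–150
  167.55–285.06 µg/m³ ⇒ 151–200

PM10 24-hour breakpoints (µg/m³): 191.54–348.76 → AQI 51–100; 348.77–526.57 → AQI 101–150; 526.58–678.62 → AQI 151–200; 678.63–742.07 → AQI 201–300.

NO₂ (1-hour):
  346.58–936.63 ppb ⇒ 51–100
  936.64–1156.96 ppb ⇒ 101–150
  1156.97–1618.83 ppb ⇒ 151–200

90

PM2.5 92.27: bracket 66.96–128.71 → index 51–100; slope 49/61.75, offset 25.31.
AQI = 51 + 49/61.75·25.31 ≈ 71.08 ⇒ 71.
PM10: 709.85 lies in 678.63–742.07, so I_lo=201, I_hi=300, C_lo=678.63, C_hi=742.07.
(300−201)/(742.07−678.63) × (709.85−678.63) + 201 = 99/63.44 × 31.22 + 201 ≈ 249.72 → 250.
NO₂: 810.92 lies in 346.58–936.63, so I_lo=51, I_hi=100, C_lo=346.58, C_hi=936.63.
(100−51)/(936.63−346.58) × (810.92−346.58) + 51 = 49/590.05 × 464.34 + 51 ≈ 89.56 → 90.
Sub-indices: PM2.5→71, PM10→250, NO₂→90. Ranked high→low: 250, 90, 71. Second-highest sub-index = 90.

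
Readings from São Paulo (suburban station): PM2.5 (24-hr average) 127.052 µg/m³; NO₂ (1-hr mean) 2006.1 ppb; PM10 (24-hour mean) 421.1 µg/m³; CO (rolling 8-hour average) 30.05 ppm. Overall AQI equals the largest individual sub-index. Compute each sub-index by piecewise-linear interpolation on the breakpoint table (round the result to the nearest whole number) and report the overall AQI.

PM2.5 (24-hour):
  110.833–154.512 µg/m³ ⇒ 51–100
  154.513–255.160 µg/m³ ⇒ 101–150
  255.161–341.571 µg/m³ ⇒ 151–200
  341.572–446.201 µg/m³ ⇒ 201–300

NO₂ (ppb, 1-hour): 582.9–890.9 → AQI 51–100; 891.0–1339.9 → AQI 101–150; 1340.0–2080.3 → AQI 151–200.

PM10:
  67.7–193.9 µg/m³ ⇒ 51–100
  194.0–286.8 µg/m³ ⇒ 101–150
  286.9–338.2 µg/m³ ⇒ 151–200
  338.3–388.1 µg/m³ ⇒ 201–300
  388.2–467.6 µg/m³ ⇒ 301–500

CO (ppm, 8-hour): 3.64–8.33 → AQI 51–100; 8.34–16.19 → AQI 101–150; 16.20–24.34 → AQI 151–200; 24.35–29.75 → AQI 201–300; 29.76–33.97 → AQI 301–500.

383

PM2.5 127.052: bracket 110.833–154.512 → index 51–100; slope 49/43.679, offset 16.219.
AQI = 51 + 49/43.679·16.219 ≈ 69.19 ⇒ 69.
NO₂: 2006.1 ∈ [1340.0, 2080.3] ↔ index [151, 200].
151 + (2006.1−1340.0)·(200−151)/(2080.3−1340.0) = 151 + 666.1·49/740.3 ≈ 195.09, so AQI = 195.
PM10 421.1: bracket 388.2–467.6 → index 301–500; slope 199/79.4, offset 32.9.
AQI = 301 + 199/79.4·32.9 ≈ 383.46 ⇒ 383.
CO: 30.05 lies in 29.76–33.97, so I_lo=301, I_hi=500, C_lo=29.76, C_hi=33.97.
(500−301)/(33.97−29.76) × (30.05−29.76) + 301 = 199/4.21 × 0.29 + 301 ≈ 314.71 → 315.
Sub-indices: PM2.5→69, NO₂→195, PM10→383, CO→315. Overall AQI = max = 383; dominant pollutant is PM10.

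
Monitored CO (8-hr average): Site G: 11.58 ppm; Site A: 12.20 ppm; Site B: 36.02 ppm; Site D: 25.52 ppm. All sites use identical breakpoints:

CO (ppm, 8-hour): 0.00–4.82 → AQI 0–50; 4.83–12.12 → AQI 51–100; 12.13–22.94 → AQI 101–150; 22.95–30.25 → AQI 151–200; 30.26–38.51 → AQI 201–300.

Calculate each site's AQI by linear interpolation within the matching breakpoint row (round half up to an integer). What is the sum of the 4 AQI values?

Site G: row 4.83–12.12 (AQI 51–100). (100−51)·(11.58−4.83)/(12.12−4.83) + 51 = 49·6.75/7.29 + 51 ≈ 96.37 → 96.
Site A: 12.20 lies in 12.13–22.94, so I_lo=101, I_hi=150, C_lo=12.13, C_hi=22.94.
(150−101)/(22.94−12.13) × (12.20−12.13) + 101 = 49/10.81 × 0.07 + 101 ≈ 101.32 → 101.
Site B: 36.02 lies in 30.26–38.51, so I_lo=201, I_hi=300, C_lo=30.26, C_hi=38.51.
(300−201)/(38.51−30.26) × (36.02−30.26) + 201 = 99/8.25 × 5.76 + 201 ≈ 270.12 → 270.
Site D 25.52: bracket 22.95–30.25 → index 151–200; slope 49/7.30, offset 2.57.
AQI = 151 + 49/7.30·2.57 ≈ 168.25 ⇒ 168.
AQIs: Site G=96, Site A=101, Site B=270, Site D=168. Sum = 96 + 101 + 270 + 168 = 635.

635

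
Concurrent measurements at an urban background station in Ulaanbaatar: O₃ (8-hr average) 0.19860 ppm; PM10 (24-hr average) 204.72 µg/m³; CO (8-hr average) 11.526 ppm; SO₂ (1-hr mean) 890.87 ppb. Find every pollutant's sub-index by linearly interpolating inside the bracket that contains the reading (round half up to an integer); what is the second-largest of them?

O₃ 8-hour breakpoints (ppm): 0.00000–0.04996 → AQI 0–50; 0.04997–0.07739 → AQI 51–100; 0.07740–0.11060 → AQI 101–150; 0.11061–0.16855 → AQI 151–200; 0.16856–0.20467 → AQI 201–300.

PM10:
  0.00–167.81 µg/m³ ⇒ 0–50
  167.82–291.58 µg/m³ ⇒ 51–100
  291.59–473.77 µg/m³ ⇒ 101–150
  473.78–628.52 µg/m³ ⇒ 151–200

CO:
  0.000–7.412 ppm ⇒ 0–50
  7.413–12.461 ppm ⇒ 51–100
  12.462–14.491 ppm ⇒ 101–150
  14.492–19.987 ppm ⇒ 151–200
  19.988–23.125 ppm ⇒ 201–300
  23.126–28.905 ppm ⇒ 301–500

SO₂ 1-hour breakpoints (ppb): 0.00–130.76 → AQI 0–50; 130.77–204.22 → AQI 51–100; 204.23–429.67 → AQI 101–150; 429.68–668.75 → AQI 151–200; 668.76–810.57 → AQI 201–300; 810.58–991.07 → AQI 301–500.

O₃: row 0.16856–0.20467 (AQI 201–300). (300−201)·(0.19860−0.16856)/(0.20467−0.16856) + 201 = 99·0.03004/0.03611 + 201 ≈ 283.36 → 283.
PM10: 204.72 lies in 167.82–291.58, so I_lo=51, I_hi=100, C_lo=167.82, C_hi=291.58.
(100−51)/(291.58−167.82) × (204.72−167.82) + 51 = 49/123.76 × 36.90 + 51 ≈ 65.61 → 66.
CO 11.526: bracket 7.413–12.461 → index 51–100; slope 49/5.048, offset 4.113.
AQI = 51 + 49/5.048·4.113 ≈ 90.92 ⇒ 91.
SO₂: row 810.58–991.07 (AQI 301–500). (500−301)·(890.87−810.58)/(991.07−810.58) + 301 = 199·80.29/180.49 + 301 ≈ 389.52 → 390.
Sub-indices: O₃→283, PM10→66, CO→91, SO₂→390. Ranked high→low: 390, 283, 91, 66. Second-highest sub-index = 283.

283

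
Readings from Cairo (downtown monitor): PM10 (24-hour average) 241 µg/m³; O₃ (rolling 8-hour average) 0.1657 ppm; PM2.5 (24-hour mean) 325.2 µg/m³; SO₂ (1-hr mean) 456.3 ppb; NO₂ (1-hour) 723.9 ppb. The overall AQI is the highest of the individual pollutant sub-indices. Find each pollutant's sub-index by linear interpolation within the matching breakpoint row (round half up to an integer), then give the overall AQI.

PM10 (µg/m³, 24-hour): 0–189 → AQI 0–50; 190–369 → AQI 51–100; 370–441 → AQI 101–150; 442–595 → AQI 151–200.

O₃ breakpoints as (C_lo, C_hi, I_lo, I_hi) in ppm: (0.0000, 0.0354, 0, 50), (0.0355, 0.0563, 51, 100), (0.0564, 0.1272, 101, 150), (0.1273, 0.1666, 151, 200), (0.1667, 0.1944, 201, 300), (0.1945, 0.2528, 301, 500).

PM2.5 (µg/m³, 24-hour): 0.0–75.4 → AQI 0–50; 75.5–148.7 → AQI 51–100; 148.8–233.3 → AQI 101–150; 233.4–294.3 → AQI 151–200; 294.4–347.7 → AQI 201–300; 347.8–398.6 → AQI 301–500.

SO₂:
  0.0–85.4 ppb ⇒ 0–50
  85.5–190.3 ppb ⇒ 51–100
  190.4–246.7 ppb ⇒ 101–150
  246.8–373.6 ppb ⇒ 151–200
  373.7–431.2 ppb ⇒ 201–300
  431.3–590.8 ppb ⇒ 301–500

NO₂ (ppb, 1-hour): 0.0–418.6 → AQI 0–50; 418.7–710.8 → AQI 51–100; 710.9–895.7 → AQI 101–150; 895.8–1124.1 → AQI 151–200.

332

PM10: row 190–369 (AQI 51–100). (100−51)·(241−190)/(369−190) + 51 = 49·51/179 + 51 ≈ 64.96 → 65.
O₃ 0.1657: bracket 0.1273–0.1666 → index 151–200; slope 49/0.0393, offset 0.0384.
AQI = 151 + 49/0.0393·0.0384 ≈ 198.88 ⇒ 199.
PM2.5: 325.2 lies in 294.4–347.7, so I_lo=201, I_hi=300, C_lo=294.4, C_hi=347.7.
(300−201)/(347.7−294.4) × (325.2−294.4) + 201 = 99/53.3 × 30.8 + 201 ≈ 258.21 → 258.
SO₂: 456.3 lies in 431.3–590.8, so I_lo=301, I_hi=500, C_lo=431.3, C_hi=590.8.
(500−301)/(590.8−431.3) × (456.3−431.3) + 301 = 199/159.5 × 25.0 + 301 ≈ 332.19 → 332.
NO₂: 723.9 lies in 710.9–895.7, so I_lo=101, I_hi=150, C_lo=710.9, C_hi=895.7.
(150−101)/(895.7−710.9) × (723.9−710.9) + 101 = 49/184.8 × 13.0 + 101 ≈ 104.45 → 104.
Sub-indices: PM10→65, O₃→199, PM2.5→258, SO₂→332, NO₂→104. Overall AQI = max = 332; dominant pollutant is SO₂.
AQI 332: Hazardous.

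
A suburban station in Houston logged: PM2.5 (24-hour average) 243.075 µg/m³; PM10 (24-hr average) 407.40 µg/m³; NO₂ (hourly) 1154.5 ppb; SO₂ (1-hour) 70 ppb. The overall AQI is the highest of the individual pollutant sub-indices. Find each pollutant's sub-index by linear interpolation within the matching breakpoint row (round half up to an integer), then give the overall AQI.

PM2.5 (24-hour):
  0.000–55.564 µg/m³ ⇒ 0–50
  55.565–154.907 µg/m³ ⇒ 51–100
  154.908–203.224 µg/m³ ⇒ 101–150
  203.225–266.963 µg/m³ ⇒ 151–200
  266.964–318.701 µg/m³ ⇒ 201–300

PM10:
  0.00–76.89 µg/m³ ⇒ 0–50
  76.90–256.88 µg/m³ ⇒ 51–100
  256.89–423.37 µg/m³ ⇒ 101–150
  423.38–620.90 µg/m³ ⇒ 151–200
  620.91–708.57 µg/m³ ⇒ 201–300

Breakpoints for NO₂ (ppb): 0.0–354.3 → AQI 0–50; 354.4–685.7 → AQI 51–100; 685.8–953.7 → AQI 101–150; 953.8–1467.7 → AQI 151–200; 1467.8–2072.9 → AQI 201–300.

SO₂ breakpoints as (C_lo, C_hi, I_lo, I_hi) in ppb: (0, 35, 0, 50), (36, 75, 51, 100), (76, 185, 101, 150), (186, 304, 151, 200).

PM2.5 243.075: bracket 203.225–266.963 → index 151–200; slope 49/63.738, offset 39.850.
AQI = 151 + 49/63.738·39.850 ≈ 181.64 ⇒ 182.
PM10: row 256.89–423.37 (AQI 101–150). (150−101)·(407.40−256.89)/(423.37−256.89) + 101 = 49·150.51/166.48 + 101 ≈ 145.30 → 145.
NO₂: 1154.5 ∈ [953.8, 1467.7] ↔ index [151, 200].
151 + (1154.5−953.8)·(200−151)/(1467.7−953.8) = 151 + 200.7·49/513.9 ≈ 170.14, so AQI = 170.
SO₂ 70: bracket 36–75 → index 51–100; slope 49/39, offset 34.
AQI = 51 + 49/39·34 ≈ 93.72 ⇒ 94.
Sub-indices: PM2.5→182, PM10→145, NO₂→170, SO₂→94. Overall AQI = max = 182; dominant pollutant is PM2.5.

182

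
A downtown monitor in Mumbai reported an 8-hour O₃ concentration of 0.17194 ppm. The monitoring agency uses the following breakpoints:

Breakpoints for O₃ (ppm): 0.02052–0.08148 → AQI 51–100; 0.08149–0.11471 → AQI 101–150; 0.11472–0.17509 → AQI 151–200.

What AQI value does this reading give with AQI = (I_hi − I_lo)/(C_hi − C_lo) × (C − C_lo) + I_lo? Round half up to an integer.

197

O₃: 0.17194 lies in 0.11472–0.17509, so I_lo=151, I_hi=200, C_lo=0.11472, C_hi=0.17509.
(200−151)/(0.17509−0.11472) × (0.17194−0.11472) + 151 = 49/0.06037 × 0.05722 + 151 ≈ 197.44 → 197.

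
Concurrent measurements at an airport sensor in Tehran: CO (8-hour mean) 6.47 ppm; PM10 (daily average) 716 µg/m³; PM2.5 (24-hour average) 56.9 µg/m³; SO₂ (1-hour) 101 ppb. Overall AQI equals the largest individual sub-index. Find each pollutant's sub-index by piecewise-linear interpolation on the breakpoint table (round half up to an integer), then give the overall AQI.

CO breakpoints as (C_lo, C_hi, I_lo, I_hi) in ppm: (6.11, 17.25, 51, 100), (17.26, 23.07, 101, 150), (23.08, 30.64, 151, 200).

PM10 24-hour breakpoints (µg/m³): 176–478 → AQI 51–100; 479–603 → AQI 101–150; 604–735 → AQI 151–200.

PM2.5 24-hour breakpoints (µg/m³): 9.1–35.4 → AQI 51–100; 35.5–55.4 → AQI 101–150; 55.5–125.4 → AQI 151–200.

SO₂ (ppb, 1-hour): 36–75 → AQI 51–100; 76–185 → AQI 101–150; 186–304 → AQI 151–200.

CO: 6.47 ∈ [6.11, 17.25] ↔ index [51, 100].
51 + (6.47−6.11)·(100−51)/(17.25−6.11) = 51 + 0.36·49/11.14 ≈ 52.58, so AQI = 53.
PM10 716: bracket 604–735 → index 151–200; slope 49/131, offset 112.
AQI = 151 + 49/131·112 ≈ 192.89 ⇒ 193.
PM2.5: 56.9 lies in 55.5–125.4, so I_lo=151, I_hi=200, C_lo=55.5, C_hi=125.4.
(200−151)/(125.4−55.5) × (56.9−55.5) + 151 = 49/69.9 × 1.4 + 151 ≈ 151.98 → 152.
SO₂: 101 lies in 76–185, so I_lo=101, I_hi=150, C_lo=76, C_hi=185.
(150−101)/(185−76) × (101−76) + 101 = 49/109 × 25 + 101 ≈ 112.24 → 112.
Sub-indices: CO→53, PM10→193, PM2.5→152, SO₂→112. Overall AQI = max = 193; dominant pollutant is PM10.
AQI 193: Unhealthy.

193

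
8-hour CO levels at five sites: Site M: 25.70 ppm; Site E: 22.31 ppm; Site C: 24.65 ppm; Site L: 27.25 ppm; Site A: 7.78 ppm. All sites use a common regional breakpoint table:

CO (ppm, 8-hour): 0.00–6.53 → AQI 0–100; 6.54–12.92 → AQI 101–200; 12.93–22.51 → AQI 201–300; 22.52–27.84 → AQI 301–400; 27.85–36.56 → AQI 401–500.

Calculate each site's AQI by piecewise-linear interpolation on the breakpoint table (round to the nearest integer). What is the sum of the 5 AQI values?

Site M: 25.70 ∈ [22.52, 27.84] ↔ index [301, 400].
301 + (25.70−22.52)·(400−301)/(27.84−22.52) = 301 + 3.18·99/5.32 ≈ 360.18, so AQI = 360.
Site E: 22.31 ∈ [12.93, 22.51] ↔ index [201, 300].
201 + (22.31−12.93)·(300−201)/(22.51−12.93) = 201 + 9.38·99/9.58 ≈ 297.93, so AQI = 298.
Site C: row 22.52–27.84 (AQI 301–400). (400−301)·(24.65−22.52)/(27.84−22.52) + 301 = 99·2.13/5.32 + 301 ≈ 340.64 → 341.
Site L: 27.25 lies in 22.52–27.84, so I_lo=301, I_hi=400, C_lo=22.52, C_hi=27.84.
(400−301)/(27.84−22.52) × (27.25−22.52) + 301 = 99/5.32 × 4.73 + 301 ≈ 389.02 → 389.
Site A: 7.78 ∈ [6.54, 12.92] ↔ index [101, 200].
101 + (7.78−6.54)·(200−101)/(12.92−6.54) = 101 + 1.24·99/6.38 ≈ 120.24, so AQI = 120.
AQIs: Site M=360, Site E=298, Site C=341, Site L=389, Site A=120. Sum = 360 + 298 + 341 + 389 + 120 = 1508.

1508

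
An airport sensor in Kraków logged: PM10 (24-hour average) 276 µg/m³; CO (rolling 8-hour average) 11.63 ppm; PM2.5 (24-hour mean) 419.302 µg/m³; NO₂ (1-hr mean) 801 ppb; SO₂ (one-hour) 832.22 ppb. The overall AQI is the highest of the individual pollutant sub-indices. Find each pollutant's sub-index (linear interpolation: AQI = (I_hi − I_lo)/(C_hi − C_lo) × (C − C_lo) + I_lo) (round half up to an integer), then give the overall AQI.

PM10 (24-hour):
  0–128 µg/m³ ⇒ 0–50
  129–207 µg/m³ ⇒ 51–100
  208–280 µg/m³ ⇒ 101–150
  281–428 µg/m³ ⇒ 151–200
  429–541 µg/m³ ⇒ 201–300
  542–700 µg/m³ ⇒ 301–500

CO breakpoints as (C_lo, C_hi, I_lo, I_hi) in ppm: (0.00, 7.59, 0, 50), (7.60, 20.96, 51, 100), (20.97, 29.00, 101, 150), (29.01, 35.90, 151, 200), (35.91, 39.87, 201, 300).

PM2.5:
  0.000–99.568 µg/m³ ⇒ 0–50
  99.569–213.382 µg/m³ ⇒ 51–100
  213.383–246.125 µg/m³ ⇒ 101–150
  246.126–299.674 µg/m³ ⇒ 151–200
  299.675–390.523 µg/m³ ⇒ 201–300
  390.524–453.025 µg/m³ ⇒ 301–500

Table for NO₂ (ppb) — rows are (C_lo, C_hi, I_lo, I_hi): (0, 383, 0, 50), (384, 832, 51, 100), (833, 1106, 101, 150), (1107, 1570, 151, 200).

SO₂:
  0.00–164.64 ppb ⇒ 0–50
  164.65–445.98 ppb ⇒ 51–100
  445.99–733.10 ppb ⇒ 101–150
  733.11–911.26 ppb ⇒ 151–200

393

PM10: 276 lies in 208–280, so I_lo=101, I_hi=150, C_lo=208, C_hi=280.
(150−101)/(280−208) × (276−208) + 101 = 49/72 × 68 + 101 ≈ 147.28 → 147.
CO: 11.63 lies in 7.60–20.96, so I_lo=51, I_hi=100, C_lo=7.60, C_hi=20.96.
(100−51)/(20.96−7.60) × (11.63−7.60) + 51 = 49/13.36 × 4.03 + 51 ≈ 65.78 → 66.
PM2.5 419.302: bracket 390.524–453.025 → index 301–500; slope 199/62.501, offset 28.778.
AQI = 301 + 199/62.501·28.778 ≈ 392.63 ⇒ 393.
NO₂: 801 ∈ [384, 832] ↔ index [51, 100].
51 + (801−384)·(100−51)/(832−384) = 51 + 417·49/448 ≈ 96.61, so AQI = 97.
SO₂: 832.22 ∈ [733.11, 911.26] ↔ index [151, 200].
151 + (832.22−733.11)·(200−151)/(911.26−733.11) = 151 + 99.11·49/178.15 ≈ 178.26, so AQI = 178.
Sub-indices: PM10→147, CO→66, PM2.5→393, NO₂→97, SO₂→178. Overall AQI = max = 393; dominant pollutant is PM2.5.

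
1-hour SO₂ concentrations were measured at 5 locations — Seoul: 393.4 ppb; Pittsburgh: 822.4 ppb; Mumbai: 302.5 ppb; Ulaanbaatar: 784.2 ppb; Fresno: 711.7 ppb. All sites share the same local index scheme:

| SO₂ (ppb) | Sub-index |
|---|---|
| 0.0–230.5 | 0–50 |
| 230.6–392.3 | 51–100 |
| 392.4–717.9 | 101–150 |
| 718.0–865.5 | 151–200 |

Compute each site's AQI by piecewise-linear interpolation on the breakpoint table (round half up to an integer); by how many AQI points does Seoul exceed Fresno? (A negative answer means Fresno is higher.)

-48

Seoul: row 392.4–717.9 (AQI 101–150). (150−101)·(393.4−392.4)/(717.9−392.4) + 101 = 49·1.0/325.5 + 101 ≈ 101.15 → 101.
Pittsburgh 822.4: bracket 718.0–865.5 → index 151–200; slope 49/147.5, offset 104.4.
AQI = 151 + 49/147.5·104.4 ≈ 185.68 ⇒ 186.
Mumbai: 302.5 lies in 230.6–392.3, so I_lo=51, I_hi=100, C_lo=230.6, C_hi=392.3.
(100−51)/(392.3−230.6) × (302.5−230.6) + 51 = 49/161.7 × 71.9 + 51 ≈ 72.79 → 73.
Ulaanbaatar: 784.2 lies in 718.0–865.5, so I_lo=151, I_hi=200, C_lo=718.0, C_hi=865.5.
(200−151)/(865.5−718.0) × (784.2−718.0) + 151 = 49/147.5 × 66.2 + 151 ≈ 172.99 → 173.
Fresno: 711.7 lies in 392.4–717.9, so I_lo=101, I_hi=150, C_lo=392.4, C_hi=717.9.
(150−101)/(717.9−392.4) × (711.7−392.4) + 101 = 49/325.5 × 319.3 + 101 ≈ 149.07 → 149.
AQIs: Seoul=101, Pittsburgh=186, Mumbai=73, Ulaanbaatar=173, Fresno=149. Seoul (101) − Fresno (149) = -48.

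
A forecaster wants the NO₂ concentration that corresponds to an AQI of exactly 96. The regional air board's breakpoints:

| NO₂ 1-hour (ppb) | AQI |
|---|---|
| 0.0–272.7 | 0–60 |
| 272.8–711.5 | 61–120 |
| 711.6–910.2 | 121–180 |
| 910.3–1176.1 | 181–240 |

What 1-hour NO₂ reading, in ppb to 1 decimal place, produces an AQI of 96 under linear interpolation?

AQI 96 lies in the 61–120 band, which corresponds to 272.8–711.5 ppb.
C = 272.8 + (96−61)×(711.5−272.8)/(120−61) = 272.8 + 35×438.7/59 ≈ 533.046 ppb → 533.0 ppb to 1 dp.

533.0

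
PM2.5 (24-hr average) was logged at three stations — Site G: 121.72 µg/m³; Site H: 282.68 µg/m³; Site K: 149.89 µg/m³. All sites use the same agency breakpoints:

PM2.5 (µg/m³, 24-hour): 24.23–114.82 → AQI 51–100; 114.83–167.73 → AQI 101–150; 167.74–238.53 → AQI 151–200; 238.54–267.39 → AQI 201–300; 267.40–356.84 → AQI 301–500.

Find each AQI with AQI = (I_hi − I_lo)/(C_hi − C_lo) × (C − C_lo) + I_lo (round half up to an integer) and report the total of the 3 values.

575

Site G: 121.72 lies in 114.83–167.73, so I_lo=101, I_hi=150, C_lo=114.83, C_hi=167.73.
(150−101)/(167.73−114.83) × (121.72−114.83) + 101 = 49/52.90 × 6.89 + 101 ≈ 107.38 → 107.
Site H: 282.68 ∈ [267.40, 356.84] ↔ index [301, 500].
301 + (282.68−267.40)·(500−301)/(356.84−267.40) = 301 + 15.28·199/89.44 ≈ 335.00, so AQI = 335.
Site K: 149.89 lies in 114.83–167.73, so I_lo=101, I_hi=150, C_lo=114.83, C_hi=167.73.
(150−101)/(167.73−114.83) × (149.89−114.83) + 101 = 49/52.90 × 35.06 + 101 ≈ 133.48 → 133.
AQIs: Site G=107, Site H=335, Site K=133. Sum = 107 + 335 + 133 = 575.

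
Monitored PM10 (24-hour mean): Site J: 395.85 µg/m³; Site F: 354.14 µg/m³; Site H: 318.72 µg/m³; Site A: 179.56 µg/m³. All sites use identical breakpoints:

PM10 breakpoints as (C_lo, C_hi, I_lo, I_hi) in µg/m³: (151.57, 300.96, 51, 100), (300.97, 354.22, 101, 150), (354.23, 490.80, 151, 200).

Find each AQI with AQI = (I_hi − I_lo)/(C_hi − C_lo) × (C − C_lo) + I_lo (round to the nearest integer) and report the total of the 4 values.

493

Site J: 395.85 ∈ [354.23, 490.80] ↔ index [151, 200].
151 + (395.85−354.23)·(200−151)/(490.80−354.23) = 151 + 41.62·49/136.57 ≈ 165.93, so AQI = 166.
Site F: row 300.97–354.22 (AQI 101–150). (150−101)·(354.14−300.97)/(354.22−300.97) + 101 = 49·53.17/53.25 + 101 ≈ 149.93 → 150.
Site H: 318.72 ∈ [300.97, 354.22] ↔ index [101, 150].
101 + (318.72−300.97)·(150−101)/(354.22−300.97) = 101 + 17.75·49/53.25 ≈ 117.33, so AQI = 117.
Site A 179.56: bracket 151.57–300.96 → index 51–100; slope 49/149.39, offset 27.99.
AQI = 51 + 49/149.39·27.99 ≈ 60.18 ⇒ 60.
AQIs: Site J=166, Site F=150, Site H=117, Site A=60. Sum = 166 + 150 + 117 + 60 = 493.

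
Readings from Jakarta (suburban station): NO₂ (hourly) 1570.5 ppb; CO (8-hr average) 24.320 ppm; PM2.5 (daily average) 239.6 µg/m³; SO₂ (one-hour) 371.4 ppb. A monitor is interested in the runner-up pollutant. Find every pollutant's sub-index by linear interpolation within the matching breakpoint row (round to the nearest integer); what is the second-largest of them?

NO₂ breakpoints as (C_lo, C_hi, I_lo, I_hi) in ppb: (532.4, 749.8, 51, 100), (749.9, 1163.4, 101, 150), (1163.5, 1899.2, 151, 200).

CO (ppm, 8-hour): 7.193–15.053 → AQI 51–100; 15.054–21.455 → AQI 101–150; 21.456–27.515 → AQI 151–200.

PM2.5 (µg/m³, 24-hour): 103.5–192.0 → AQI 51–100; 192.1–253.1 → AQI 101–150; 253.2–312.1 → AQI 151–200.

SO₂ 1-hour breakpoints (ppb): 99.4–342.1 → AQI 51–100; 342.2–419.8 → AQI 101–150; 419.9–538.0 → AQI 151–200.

174

NO₂: 1570.5 lies in 1163.5–1899.2, so I_lo=151, I_hi=200, C_lo=1163.5, C_hi=1899.2.
(200−151)/(1899.2−1163.5) × (1570.5−1163.5) + 151 = 49/735.7 × 407.0 + 151 ≈ 178.11 → 178.
CO 24.320: bracket 21.456–27.515 → index 151–200; slope 49/6.059, offset 2.864.
AQI = 151 + 49/6.059·2.864 ≈ 174.16 ⇒ 174.
PM2.5: row 192.1–253.1 (AQI 101–150). (150−101)·(239.6−192.1)/(253.1−192.1) + 101 = 49·47.5/61.0 + 101 ≈ 139.16 → 139.
SO₂: 371.4 lies in 342.2–419.8, so I_lo=101, I_hi=150, C_lo=342.2, C_hi=419.8.
(150−101)/(419.8−342.2) × (371.4−342.2) + 101 = 49/77.6 × 29.2 + 101 ≈ 119.44 → 119.
Sub-indices: NO₂→178, CO→174, PM2.5→139, SO₂→119. Ranked high→low: 178, 174, 139, 119. Second-highest sub-index = 174.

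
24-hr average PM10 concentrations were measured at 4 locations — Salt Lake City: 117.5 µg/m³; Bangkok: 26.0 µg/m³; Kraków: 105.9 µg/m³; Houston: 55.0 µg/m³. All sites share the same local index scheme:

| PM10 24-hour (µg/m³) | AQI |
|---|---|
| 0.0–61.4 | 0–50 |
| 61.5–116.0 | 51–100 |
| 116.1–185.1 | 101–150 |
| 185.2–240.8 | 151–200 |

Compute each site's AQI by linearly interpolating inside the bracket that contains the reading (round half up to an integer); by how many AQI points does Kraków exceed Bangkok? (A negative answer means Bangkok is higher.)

Salt Lake City: 117.5 lies in 116.1–185.1, so I_lo=101, I_hi=150, C_lo=116.1, C_hi=185.1.
(150−101)/(185.1−116.1) × (117.5−116.1) + 101 = 49/69.0 × 1.4 + 101 ≈ 101.99 → 102.
Bangkok: 26.0 lies in 0.0–61.4, so I_lo=0, I_hi=50, C_lo=0.0, C_hi=61.4.
(50−0)/(61.4−0.0) × (26.0−0.0) + 0 = 50/61.4 × 26.0 + 0 ≈ 21.17 → 21.
Kraków: 105.9 ∈ [61.5, 116.0] ↔ index [51, 100].
51 + (105.9−61.5)·(100−51)/(116.0−61.5) = 51 + 44.4·49/54.5 ≈ 90.92, so AQI = 91.
Houston: 55.0 lies in 0.0–61.4, so I_lo=0, I_hi=50, C_lo=0.0, C_hi=61.4.
(50−0)/(61.4−0.0) × (55.0−0.0) + 0 = 50/61.4 × 55.0 + 0 ≈ 44.79 → 45.
AQIs: Salt Lake City=102, Bangkok=21, Kraków=91, Houston=45. Kraków (91) − Bangkok (21) = 70.

70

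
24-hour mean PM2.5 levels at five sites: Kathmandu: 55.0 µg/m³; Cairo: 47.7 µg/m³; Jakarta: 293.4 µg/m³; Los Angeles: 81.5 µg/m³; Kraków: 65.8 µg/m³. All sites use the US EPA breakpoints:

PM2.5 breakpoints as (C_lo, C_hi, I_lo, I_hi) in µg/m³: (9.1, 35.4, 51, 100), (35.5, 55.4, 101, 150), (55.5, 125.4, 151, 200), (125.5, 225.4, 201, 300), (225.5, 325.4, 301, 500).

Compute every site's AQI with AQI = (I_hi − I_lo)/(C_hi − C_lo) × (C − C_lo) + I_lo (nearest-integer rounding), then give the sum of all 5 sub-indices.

1043

Kathmandu: 55.0 lies in 35.5–55.4, so I_lo=101, I_hi=150, C_lo=35.5, C_hi=55.4.
(150−101)/(55.4−35.5) × (55.0−35.5) + 101 = 49/19.9 × 19.5 + 101 ≈ 149.02 → 149.
Cairo: row 35.5–55.4 (AQI 101–150). (150−101)·(47.7−35.5)/(55.4−35.5) + 101 = 49·12.2/19.9 + 101 ≈ 131.04 → 131.
Jakarta: row 225.5–325.4 (AQI 301–500). (500−301)·(293.4−225.5)/(325.4−225.5) + 301 = 199·67.9/99.9 + 301 ≈ 436.26 → 436.
Los Angeles 81.5: bracket 55.5–125.4 → index 151–200; slope 49/69.9, offset 26.0.
AQI = 151 + 49/69.9·26.0 ≈ 169.23 ⇒ 169.
Kraków: row 55.5–125.4 (AQI 151–200). (200−151)·(65.8−55.5)/(125.4−55.5) + 151 = 49·10.3/69.9 + 151 ≈ 158.22 → 158.
AQIs: Kathmandu=149, Cairo=131, Jakarta=436, Los Angeles=169, Kraków=158. Sum = 149 + 131 + 436 + 169 + 158 = 1043.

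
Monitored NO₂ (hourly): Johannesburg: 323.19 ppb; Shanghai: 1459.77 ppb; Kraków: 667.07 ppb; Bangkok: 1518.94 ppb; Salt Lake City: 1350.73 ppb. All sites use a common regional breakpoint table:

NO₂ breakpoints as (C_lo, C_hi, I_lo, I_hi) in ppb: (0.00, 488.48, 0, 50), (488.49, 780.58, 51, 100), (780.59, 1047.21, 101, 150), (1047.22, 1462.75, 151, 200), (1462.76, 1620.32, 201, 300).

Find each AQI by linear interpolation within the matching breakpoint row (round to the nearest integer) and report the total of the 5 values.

Johannesburg: row 0.00–488.48 (AQI 0–50). (50−0)·(323.19−0.00)/(488.48−0.00) + 0 = 50·323.19/488.48 + 0 ≈ 33.08 → 33.
Shanghai 1459.77: bracket 1047.22–1462.75 → index 151–200; slope 49/415.53, offset 412.55.
AQI = 151 + 49/415.53·412.55 ≈ 199.65 ⇒ 200.
Kraków: 667.07 lies in 488.49–780.58, so I_lo=51, I_hi=100, C_lo=488.49, C_hi=780.58.
(100−51)/(780.58−488.49) × (667.07−488.49) + 51 = 49/292.09 × 178.58 + 51 ≈ 80.96 → 81.
Bangkok: 1518.94 lies in 1462.76–1620.32, so I_lo=201, I_hi=300, C_lo=1462.76, C_hi=1620.32.
(300−201)/(1620.32−1462.76) × (1518.94−1462.76) + 201 = 99/157.56 × 56.18 + 201 ≈ 236.30 → 236.
Salt Lake City: row 1047.22–1462.75 (AQI 151–200). (200−151)·(1350.73−1047.22)/(1462.75−1047.22) + 151 = 49·303.51/415.53 + 151 ≈ 186.79 → 187.
AQIs: Johannesburg=33, Shanghai=200, Kraków=81, Bangkok=236, Salt Lake City=187. Sum = 33 + 200 + 81 + 236 + 187 = 737.

737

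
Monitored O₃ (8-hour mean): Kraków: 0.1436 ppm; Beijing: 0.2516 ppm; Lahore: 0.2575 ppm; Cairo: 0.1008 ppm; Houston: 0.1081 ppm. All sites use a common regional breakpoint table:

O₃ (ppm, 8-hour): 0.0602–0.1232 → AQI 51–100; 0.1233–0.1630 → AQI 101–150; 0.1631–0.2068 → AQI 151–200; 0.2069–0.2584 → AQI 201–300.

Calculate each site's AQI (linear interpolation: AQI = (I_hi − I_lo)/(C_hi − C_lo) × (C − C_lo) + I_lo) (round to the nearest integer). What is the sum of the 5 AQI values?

Kraków: 0.1436 ∈ [0.1233, 0.1630] ↔ index [101, 150].
101 + (0.1436−0.1233)·(150−101)/(0.1630−0.1233) = 101 + 0.0203·49/0.0397 ≈ 126.06, so AQI = 126.
Beijing: 0.2516 lies in 0.2069–0.2584, so I_lo=201, I_hi=300, C_lo=0.2069, C_hi=0.2584.
(300−201)/(0.2584−0.2069) × (0.2516−0.2069) + 201 = 99/0.0515 × 0.0447 + 201 ≈ 286.93 → 287.
Lahore: 0.2575 ∈ [0.2069, 0.2584] ↔ index [201, 300].
201 + (0.2575−0.2069)·(300−201)/(0.2584−0.2069) = 201 + 0.0506·99/0.0515 ≈ 298.27, so AQI = 298.
Cairo: row 0.0602–0.1232 (AQI 51–100). (100−51)·(0.1008−0.0602)/(0.1232−0.0602) + 51 = 49·0.0406/0.0630 + 51 ≈ 82.58 → 83.
Houston: 0.1081 ∈ [0.0602, 0.1232] ↔ index [51, 100].
51 + (0.1081−0.0602)·(100−51)/(0.1232−0.0602) = 51 + 0.0479·49/0.0630 ≈ 88.26, so AQI = 88.
AQIs: Kraków=126, Beijing=287, Lahore=298, Cairo=83, Houston=88. Sum = 126 + 287 + 298 + 83 + 88 = 882.

882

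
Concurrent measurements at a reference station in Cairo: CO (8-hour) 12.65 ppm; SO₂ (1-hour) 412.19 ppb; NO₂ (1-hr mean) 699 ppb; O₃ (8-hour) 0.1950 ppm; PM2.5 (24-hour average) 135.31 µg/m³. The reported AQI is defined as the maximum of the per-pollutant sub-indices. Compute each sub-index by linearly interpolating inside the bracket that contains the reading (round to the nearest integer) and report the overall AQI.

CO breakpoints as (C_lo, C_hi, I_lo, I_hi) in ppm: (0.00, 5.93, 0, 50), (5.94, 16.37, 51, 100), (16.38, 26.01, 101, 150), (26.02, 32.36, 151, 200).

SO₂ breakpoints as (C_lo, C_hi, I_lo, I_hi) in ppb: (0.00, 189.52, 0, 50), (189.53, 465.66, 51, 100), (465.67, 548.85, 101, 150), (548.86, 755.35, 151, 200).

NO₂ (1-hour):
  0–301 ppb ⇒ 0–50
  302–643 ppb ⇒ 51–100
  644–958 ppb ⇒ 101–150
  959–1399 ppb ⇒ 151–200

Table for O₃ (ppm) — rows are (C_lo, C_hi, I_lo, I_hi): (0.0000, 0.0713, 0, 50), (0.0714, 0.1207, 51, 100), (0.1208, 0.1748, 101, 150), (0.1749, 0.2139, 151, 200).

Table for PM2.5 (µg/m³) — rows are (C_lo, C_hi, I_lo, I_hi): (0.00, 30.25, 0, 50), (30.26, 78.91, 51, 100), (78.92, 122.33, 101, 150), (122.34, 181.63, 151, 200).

176

CO 12.65: bracket 5.94–16.37 → index 51–100; slope 49/10.43, offset 6.71.
AQI = 51 + 49/10.43·6.71 ≈ 82.52 ⇒ 83.
SO₂: row 189.53–465.66 (AQI 51–100). (100−51)·(412.19−189.53)/(465.66−189.53) + 51 = 49·222.66/276.13 + 51 ≈ 90.51 → 91.
NO₂: 699 lies in 644–958, so I_lo=101, I_hi=150, C_lo=644, C_hi=958.
(150−101)/(958−644) × (699−644) + 101 = 49/314 × 55 + 101 ≈ 109.58 → 110.
O₃ 0.1950: bracket 0.1749–0.2139 → index 151–200; slope 49/0.0390, offset 0.0201.
AQI = 151 + 49/0.0390·0.0201 ≈ 176.25 ⇒ 176.
PM2.5 135.31: bracket 122.34–181.63 → index 151–200; slope 49/59.29, offset 12.97.
AQI = 151 + 49/59.29·12.97 ≈ 161.72 ⇒ 162.
Sub-indices: CO→83, SO₂→91, NO₂→110, O₃→176, PM2.5→162. Overall AQI = max = 176; dominant pollutant is O₃.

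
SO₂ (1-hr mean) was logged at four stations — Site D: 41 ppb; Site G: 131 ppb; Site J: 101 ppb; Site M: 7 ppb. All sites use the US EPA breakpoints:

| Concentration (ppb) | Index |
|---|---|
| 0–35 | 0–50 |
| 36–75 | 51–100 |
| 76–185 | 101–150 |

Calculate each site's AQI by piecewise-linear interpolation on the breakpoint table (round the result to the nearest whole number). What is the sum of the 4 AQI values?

Site D: row 36–75 (AQI 51–100). (100−51)·(41−36)/(75−36) + 51 = 49·5/39 + 51 ≈ 57.28 → 57.
Site G: row 76–185 (AQI 101–150). (150−101)·(131−76)/(185−76) + 101 = 49·55/109 + 101 ≈ 125.72 → 126.
Site J: 101 lies in 76–185, so I_lo=101, I_hi=150, C_lo=76, C_hi=185.
(150−101)/(185−76) × (101−76) + 101 = 49/109 × 25 + 101 ≈ 112.24 → 112.
Site M: row 0–35 (AQI 0–50). (50−0)·(7−0)/(35−0) + 0 = 50·7/35 + 0 ≈ 10.00 → 10.
AQIs: Site D=57, Site G=126, Site J=112, Site M=10. Sum = 57 + 126 + 112 + 10 = 305.

305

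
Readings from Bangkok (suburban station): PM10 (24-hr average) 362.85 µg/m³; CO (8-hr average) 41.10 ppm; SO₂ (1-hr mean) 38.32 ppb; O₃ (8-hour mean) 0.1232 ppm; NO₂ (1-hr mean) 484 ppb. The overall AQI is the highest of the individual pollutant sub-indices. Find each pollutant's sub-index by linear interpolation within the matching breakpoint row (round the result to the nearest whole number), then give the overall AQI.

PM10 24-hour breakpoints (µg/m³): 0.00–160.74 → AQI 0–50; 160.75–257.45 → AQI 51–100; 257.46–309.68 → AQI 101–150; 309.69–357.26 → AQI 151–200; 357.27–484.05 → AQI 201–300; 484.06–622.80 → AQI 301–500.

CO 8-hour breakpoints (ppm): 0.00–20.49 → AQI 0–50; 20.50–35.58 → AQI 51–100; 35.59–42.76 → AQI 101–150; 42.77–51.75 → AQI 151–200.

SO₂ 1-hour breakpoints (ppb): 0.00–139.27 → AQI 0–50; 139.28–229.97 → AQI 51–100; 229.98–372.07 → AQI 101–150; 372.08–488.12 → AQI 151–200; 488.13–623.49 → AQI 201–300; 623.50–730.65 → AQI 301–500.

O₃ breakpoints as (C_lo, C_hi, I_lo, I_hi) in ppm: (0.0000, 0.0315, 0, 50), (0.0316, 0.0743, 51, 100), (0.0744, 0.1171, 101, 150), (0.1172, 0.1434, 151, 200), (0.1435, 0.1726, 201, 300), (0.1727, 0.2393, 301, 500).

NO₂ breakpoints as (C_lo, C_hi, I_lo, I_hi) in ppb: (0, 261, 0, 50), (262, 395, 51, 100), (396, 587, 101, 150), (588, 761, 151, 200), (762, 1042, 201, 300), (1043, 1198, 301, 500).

205

PM10 362.85: bracket 357.27–484.05 → index 201–300; slope 99/126.78, offset 5.58.
AQI = 201 + 99/126.78·5.58 ≈ 205.36 ⇒ 205.
CO: 41.10 lies in 35.59–42.76, so I_lo=101, I_hi=150, C_lo=35.59, C_hi=42.76.
(150−101)/(42.76−35.59) × (41.10−35.59) + 101 = 49/7.17 × 5.51 + 101 ≈ 138.66 → 139.
SO₂: 38.32 lies in 0.00–139.27, so I_lo=0, I_hi=50, C_lo=0.00, C_hi=139.27.
(50−0)/(139.27−0.00) × (38.32−0.00) + 0 = 50/139.27 × 38.32 + 0 ≈ 13.76 → 14.
O₃: 0.1232 ∈ [0.1172, 0.1434] ↔ index [151, 200].
151 + (0.1232−0.1172)·(200−151)/(0.1434−0.1172) = 151 + 0.0060·49/0.0262 ≈ 162.22, so AQI = 162.
NO₂: row 396–587 (AQI 101–150). (150−101)·(484−396)/(587−396) + 101 = 49·88/191 + 101 ≈ 123.58 → 124.
Sub-indices: PM10→205, CO→139, SO₂→14, O₃→162, NO₂→124. Overall AQI = max = 205; dominant pollutant is PM10.
AQI 205: Very Unhealthy.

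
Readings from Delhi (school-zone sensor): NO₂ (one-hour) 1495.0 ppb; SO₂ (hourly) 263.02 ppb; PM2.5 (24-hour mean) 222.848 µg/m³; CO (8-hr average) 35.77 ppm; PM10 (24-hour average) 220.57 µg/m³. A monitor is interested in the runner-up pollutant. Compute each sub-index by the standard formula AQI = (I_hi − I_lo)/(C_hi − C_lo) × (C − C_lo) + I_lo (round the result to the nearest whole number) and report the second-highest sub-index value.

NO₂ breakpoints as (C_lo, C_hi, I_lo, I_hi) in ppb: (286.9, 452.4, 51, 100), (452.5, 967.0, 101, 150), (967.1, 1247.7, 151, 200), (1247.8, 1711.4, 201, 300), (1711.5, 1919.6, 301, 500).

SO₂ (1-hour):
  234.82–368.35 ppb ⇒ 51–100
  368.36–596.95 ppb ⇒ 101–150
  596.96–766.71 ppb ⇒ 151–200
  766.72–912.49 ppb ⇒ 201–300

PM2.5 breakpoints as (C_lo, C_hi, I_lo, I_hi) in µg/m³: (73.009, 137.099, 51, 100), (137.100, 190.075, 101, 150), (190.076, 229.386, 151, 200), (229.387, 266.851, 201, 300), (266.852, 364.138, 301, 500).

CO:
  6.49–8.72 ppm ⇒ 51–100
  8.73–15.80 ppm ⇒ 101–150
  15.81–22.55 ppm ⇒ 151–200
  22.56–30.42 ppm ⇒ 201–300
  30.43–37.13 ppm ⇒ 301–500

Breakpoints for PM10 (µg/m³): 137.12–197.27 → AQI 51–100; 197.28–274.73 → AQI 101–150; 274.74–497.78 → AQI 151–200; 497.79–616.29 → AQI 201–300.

254

NO₂: 1495.0 ∈ [1247.8, 1711.4] ↔ index [201, 300].
201 + (1495.0−1247.8)·(300−201)/(1711.4−1247.8) = 201 + 247.2·99/463.6 ≈ 253.79, so AQI = 254.
SO₂: 263.02 lies in 234.82–368.35, so I_lo=51, I_hi=100, C_lo=234.82, C_hi=368.35.
(100−51)/(368.35−234.82) × (263.02−234.82) + 51 = 49/133.53 × 28.20 + 51 ≈ 61.35 → 61.
PM2.5 222.848: bracket 190.076–229.386 → index 151–200; slope 49/39.310, offset 32.772.
AQI = 151 + 49/39.310·32.772 ≈ 191.85 ⇒ 192.
CO: 35.77 ∈ [30.43, 37.13] ↔ index [301, 500].
301 + (35.77−30.43)·(500−301)/(37.13−30.43) = 301 + 5.34·199/6.70 ≈ 459.61, so AQI = 460.
PM10: 220.57 lies in 197.28–274.73, so I_lo=101, I_hi=150, C_lo=197.28, C_hi=274.73.
(150−101)/(274.73−197.28) × (220.57−197.28) + 101 = 49/77.45 × 23.29 + 101 ≈ 115.73 → 116.
Sub-indices: NO₂→254, SO₂→61, PM2.5→192, CO→460, PM10→116. Ranked high→low: 460, 254, 192, 116, 61. Second-highest sub-index = 254.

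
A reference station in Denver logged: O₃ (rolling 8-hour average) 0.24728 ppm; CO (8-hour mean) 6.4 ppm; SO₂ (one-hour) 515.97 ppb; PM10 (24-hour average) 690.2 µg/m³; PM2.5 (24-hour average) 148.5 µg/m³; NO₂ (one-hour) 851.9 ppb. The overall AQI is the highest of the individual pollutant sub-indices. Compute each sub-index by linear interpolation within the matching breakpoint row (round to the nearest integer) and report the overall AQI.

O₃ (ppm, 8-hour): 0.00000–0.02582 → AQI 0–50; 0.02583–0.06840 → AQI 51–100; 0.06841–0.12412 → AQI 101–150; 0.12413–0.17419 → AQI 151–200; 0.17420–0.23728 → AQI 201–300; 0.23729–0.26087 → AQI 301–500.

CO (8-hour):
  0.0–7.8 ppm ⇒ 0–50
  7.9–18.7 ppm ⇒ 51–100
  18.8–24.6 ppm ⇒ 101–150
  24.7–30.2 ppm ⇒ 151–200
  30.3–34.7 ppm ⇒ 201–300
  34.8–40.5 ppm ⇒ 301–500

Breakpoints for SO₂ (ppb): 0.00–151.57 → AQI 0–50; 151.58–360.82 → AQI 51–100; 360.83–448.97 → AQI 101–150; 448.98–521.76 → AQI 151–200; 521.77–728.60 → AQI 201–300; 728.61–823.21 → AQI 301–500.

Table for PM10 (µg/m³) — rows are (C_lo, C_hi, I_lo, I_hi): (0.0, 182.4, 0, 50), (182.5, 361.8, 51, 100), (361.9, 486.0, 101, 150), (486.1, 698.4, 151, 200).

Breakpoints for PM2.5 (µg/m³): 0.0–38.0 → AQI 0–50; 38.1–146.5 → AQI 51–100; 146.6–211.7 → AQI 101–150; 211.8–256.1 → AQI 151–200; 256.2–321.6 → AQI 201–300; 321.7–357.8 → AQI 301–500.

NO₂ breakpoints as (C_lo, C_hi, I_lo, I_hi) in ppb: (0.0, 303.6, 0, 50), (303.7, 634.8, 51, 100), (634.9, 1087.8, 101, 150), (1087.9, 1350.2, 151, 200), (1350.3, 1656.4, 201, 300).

O₃: 0.24728 lies in 0.23729–0.26087, so I_lo=301, I_hi=500, C_lo=0.23729, C_hi=0.26087.
(500−301)/(0.26087−0.23729) × (0.24728−0.23729) + 301 = 199/0.02358 × 0.00999 + 301 ≈ 385.31 → 385.
CO: 6.4 lies in 0.0–7.8, so I_lo=0, I_hi=50, C_lo=0.0, C_hi=7.8.
(50−0)/(7.8−0.0) × (6.4−0.0) + 0 = 50/7.8 × 6.4 + 0 ≈ 41.03 → 41.
SO₂: row 448.98–521.76 (AQI 151–200). (200−151)·(515.97−448.98)/(521.76−448.98) + 151 = 49·66.99/72.78 + 151 ≈ 196.10 → 196.
PM10: row 486.1–698.4 (AQI 151–200). (200−151)·(690.2−486.1)/(698.4−486.1) + 151 = 49·204.1/212.3 + 151 ≈ 198.11 → 198.
PM2.5: 148.5 ∈ [146.6, 211.7] ↔ index [101, 150].
101 + (148.5−146.6)·(150−101)/(211.7−146.6) = 101 + 1.9·49/65.1 ≈ 102.43, so AQI = 102.
NO₂: 851.9 lies in 634.9–1087.8, so I_lo=101, I_hi=150, C_lo=634.9, C_hi=1087.8.
(150−101)/(1087.8−634.9) × (851.9−634.9) + 101 = 49/452.9 × 217.0 + 101 ≈ 124.48 → 124.
Sub-indices: O₃→385, CO→41, SO₂→196, PM10→198, PM2.5→102, NO₂→124. Overall AQI = max = 385; dominant pollutant is O₃.

385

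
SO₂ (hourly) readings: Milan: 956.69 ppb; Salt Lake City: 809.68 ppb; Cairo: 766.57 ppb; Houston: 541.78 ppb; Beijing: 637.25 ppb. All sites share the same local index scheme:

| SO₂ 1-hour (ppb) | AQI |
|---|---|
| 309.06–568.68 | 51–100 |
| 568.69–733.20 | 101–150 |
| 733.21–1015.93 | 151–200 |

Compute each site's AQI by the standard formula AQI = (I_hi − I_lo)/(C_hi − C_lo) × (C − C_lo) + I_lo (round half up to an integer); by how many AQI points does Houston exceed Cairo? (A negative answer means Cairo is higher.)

-62

Milan 956.69: bracket 733.21–1015.93 → index 151–200; slope 49/282.72, offset 223.48.
AQI = 151 + 49/282.72·223.48 ≈ 189.73 ⇒ 190.
Salt Lake City: row 733.21–1015.93 (AQI 151–200). (200−151)·(809.68−733.21)/(1015.93−733.21) + 151 = 49·76.47/282.72 + 151 ≈ 164.25 → 164.
Cairo: 766.57 ∈ [733.21, 1015.93] ↔ index [151, 200].
151 + (766.57−733.21)·(200−151)/(1015.93−733.21) = 151 + 33.36·49/282.72 ≈ 156.78, so AQI = 157.
Houston: 541.78 ∈ [309.06, 568.68] ↔ index [51, 100].
51 + (541.78−309.06)·(100−51)/(568.68−309.06) = 51 + 232.72·49/259.62 ≈ 94.92, so AQI = 95.
Beijing: row 568.69–733.20 (AQI 101–150). (150−101)·(637.25−568.69)/(733.20−568.69) + 101 = 49·68.56/164.51 + 101 ≈ 121.42 → 121.
AQIs: Milan=190, Salt Lake City=164, Cairo=157, Houston=95, Beijing=121. Houston (95) − Cairo (157) = -62.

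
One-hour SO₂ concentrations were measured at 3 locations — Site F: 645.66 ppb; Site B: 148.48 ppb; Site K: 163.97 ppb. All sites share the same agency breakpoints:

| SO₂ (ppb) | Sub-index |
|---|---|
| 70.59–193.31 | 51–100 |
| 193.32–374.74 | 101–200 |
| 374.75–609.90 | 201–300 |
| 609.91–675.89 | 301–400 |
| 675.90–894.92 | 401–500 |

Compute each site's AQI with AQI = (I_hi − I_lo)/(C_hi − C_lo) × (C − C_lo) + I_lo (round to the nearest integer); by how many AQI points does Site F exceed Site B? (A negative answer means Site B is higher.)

Site F: 645.66 lies in 609.91–675.89, so I_lo=301, I_hi=400, C_lo=609.91, C_hi=675.89.
(400−301)/(675.89−609.91) × (645.66−609.91) + 301 = 99/65.98 × 35.75 + 301 ≈ 354.64 → 355.
Site B: 148.48 ∈ [70.59, 193.31] ↔ index [51, 100].
51 + (148.48−70.59)·(100−51)/(193.31−70.59) = 51 + 77.89·49/122.72 ≈ 82.10, so AQI = 82.
Site K 163.97: bracket 70.59–193.31 → index 51–100; slope 49/122.72, offset 93.38.
AQI = 51 + 49/122.72·93.38 ≈ 88.29 ⇒ 88.
AQIs: Site F=355, Site B=82, Site K=88. Site F (355) − Site B (82) = 273.

273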